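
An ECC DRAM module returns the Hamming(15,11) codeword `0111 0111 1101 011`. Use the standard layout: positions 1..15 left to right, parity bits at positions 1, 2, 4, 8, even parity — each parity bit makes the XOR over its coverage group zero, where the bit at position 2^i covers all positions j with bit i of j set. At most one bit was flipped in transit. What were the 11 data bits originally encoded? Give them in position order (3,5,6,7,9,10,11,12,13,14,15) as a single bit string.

10111101011

s1: b1⊕b3⊕b5⊕b7⊕b9⊕b11⊕b13⊕b15 = 0⊕1⊕0⊕1⊕1⊕0⊕0⊕1 = 0
s2: b2⊕b3⊕b6⊕b7⊕b10⊕b11⊕b14⊕b15 = 1⊕1⊕1⊕1⊕1⊕0⊕1⊕1 = 1
s4: b4⊕b5⊕b6⊕b7⊕b12⊕b13⊕b14⊕b15 = 1⊕0⊕1⊕1⊕1⊕0⊕1⊕1 = 0
s8: b8⊕b9⊕b10⊕b11⊕b12⊕b13⊕b14⊕b15 = 1⊕1⊕1⊕0⊕1⊕0⊕1⊕1 = 0
Syndrome (s8...s1) = 0010 → position 2.
Flip bit 2: corrected codeword = 001101111101011
Data bits at positions 3,5,6,7,9,10,11,12,13,14,15: 10111101011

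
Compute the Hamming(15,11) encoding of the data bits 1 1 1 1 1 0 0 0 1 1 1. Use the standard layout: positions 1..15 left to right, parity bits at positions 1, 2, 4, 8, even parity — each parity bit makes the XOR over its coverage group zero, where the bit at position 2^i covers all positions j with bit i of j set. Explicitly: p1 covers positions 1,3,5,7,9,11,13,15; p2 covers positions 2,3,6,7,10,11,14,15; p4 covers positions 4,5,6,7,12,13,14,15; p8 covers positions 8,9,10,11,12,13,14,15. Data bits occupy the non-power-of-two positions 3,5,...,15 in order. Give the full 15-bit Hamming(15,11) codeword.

011011101000111

Place data bits at non-power-of-two positions: b3=1, b5=1, b6=1, b7=1, b9=1, b10=0, b11=0, b12=0, b13=1, b14=1, b15=1.
p1 = XOR of data positions {3,5,7,9,11,13,15} = 1⊕1⊕1⊕1⊕0⊕1⊕1 = 0
p2 = XOR of data positions {3,6,7,10,11,14,15} = 1⊕1⊕1⊕0⊕0⊕1⊕1 = 1
p4 = XOR of data positions {5,6,7,12,13,14,15} = 1⊕1⊕1⊕0⊕1⊕1⊕1 = 0
p8 = XOR of data positions {9,10,11,12,13,14,15} = 1⊕0⊕0⊕0⊕1⊕1⊕1 = 0
Codeword b1..b15 = 011011101000111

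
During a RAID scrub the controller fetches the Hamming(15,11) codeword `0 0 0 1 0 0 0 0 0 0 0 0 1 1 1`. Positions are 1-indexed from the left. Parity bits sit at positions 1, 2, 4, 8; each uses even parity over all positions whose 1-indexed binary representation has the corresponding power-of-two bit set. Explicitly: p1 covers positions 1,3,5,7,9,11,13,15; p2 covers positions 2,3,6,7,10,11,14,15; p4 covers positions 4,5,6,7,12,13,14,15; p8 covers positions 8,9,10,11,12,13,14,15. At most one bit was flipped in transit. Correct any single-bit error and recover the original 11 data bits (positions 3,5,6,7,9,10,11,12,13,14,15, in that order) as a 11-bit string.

00000000111

s1: b1⊕b3⊕b5⊕b7⊕b9⊕b11⊕b13⊕b15 = 0⊕0⊕0⊕0⊕0⊕0⊕1⊕1 = 0
s2: b2⊕b3⊕b6⊕b7⊕b10⊕b11⊕b14⊕b15 = 0⊕0⊕0⊕0⊕0⊕0⊕1⊕1 = 0
s4: b4⊕b5⊕b6⊕b7⊕b12⊕b13⊕b14⊕b15 = 1⊕0⊕0⊕0⊕0⊕1⊕1⊕1 = 0
s8: b8⊕b9⊕b10⊕b11⊕b12⊕b13⊕b14⊕b15 = 0⊕0⊕0⊕0⊕0⊕1⊕1⊕1 = 1
Syndrome (s8...s1) = 1000 → position 8.
Flip bit 8: corrected codeword = 000100010000111
Data bits at positions 3,5,6,7,9,10,11,12,13,14,15: 00000000111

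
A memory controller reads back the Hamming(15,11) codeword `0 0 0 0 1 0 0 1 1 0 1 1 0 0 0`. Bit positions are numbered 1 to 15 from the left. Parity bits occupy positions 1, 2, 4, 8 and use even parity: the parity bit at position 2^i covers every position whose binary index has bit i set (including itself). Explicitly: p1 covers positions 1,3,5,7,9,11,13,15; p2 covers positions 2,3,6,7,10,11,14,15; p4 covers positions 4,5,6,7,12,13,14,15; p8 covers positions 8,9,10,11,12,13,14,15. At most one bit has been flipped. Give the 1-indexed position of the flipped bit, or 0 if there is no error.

s1: b1⊕b3⊕b5⊕b7⊕b9⊕b11⊕b13⊕b15 = 0⊕0⊕1⊕0⊕1⊕1⊕0⊕0 = 1
s2: b2⊕b3⊕b6⊕b7⊕b10⊕b11⊕b14⊕b15 = 0⊕0⊕0⊕0⊕0⊕1⊕0⊕0 = 1
s4: b4⊕b5⊕b6⊕b7⊕b12⊕b13⊕b14⊕b15 = 0⊕1⊕0⊕0⊕1⊕0⊕0⊕0 = 0
s8: b8⊕b9⊕b10⊕b11⊕b12⊕b13⊕b14⊕b15 = 1⊕1⊕0⊕1⊕1⊕0⊕0⊕0 = 0
Syndrome (s8...s1) = 0011 → position 3.

3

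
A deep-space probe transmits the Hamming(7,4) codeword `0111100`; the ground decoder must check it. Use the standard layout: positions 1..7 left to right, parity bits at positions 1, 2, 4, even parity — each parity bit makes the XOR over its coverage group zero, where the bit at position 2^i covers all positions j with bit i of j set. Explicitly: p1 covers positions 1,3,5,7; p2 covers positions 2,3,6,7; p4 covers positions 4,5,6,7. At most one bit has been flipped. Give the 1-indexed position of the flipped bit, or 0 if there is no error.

0

s1: b1⊕b3⊕b5⊕b7 = 0⊕1⊕1⊕0 = 0
s2: b2⊕b3⊕b6⊕b7 = 1⊕1⊕0⊕0 = 0
s4: b4⊕b5⊕b6⊕b7 = 1⊕1⊕0⊕0 = 0
Syndrome (s4...s1) = 000 → position 0 (no error).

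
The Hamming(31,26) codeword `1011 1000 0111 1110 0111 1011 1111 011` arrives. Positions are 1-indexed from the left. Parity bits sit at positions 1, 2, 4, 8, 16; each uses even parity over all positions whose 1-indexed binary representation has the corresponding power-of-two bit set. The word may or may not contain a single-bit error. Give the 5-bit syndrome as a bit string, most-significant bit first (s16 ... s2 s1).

s1: b1⊕b3⊕b5⊕b7⊕b9⊕b11⊕b13⊕b15⊕b17⊕b19⊕b21⊕b23⊕b25⊕b27⊕b29⊕b31 = 1⊕1⊕1⊕0⊕0⊕1⊕1⊕1⊕0⊕1⊕1⊕1⊕1⊕1⊕0⊕1 = 0
s2: b2⊕b3⊕b6⊕b7⊕b10⊕b11⊕b14⊕b15⊕b18⊕b19⊕b22⊕b23⊕b26⊕b27⊕b30⊕b31 = 0⊕1⊕0⊕0⊕1⊕1⊕1⊕1⊕1⊕1⊕0⊕1⊕1⊕1⊕1⊕1 = 0
s4: b4⊕b5⊕b6⊕b7⊕b12⊕b13⊕b14⊕b15⊕b20⊕b21⊕b22⊕b23⊕b28⊕b29⊕b30⊕b31 = 1⊕1⊕0⊕0⊕1⊕1⊕1⊕1⊕1⊕1⊕0⊕1⊕1⊕0⊕1⊕1 = 0
s8: b8⊕b9⊕b10⊕b11⊕b12⊕b13⊕b14⊕b15⊕b24⊕b25⊕b26⊕b27⊕b28⊕b29⊕b30⊕b31 = 0⊕0⊕1⊕1⊕1⊕1⊕1⊕1⊕1⊕1⊕1⊕1⊕1⊕0⊕1⊕1 = 1
s16: b16⊕b17⊕b18⊕b19⊕b20⊕b21⊕b22⊕b23⊕b24⊕b25⊕b26⊕b27⊕b28⊕b29⊕b30⊕b31 = 0⊕0⊕1⊕1⊕1⊕1⊕0⊕1⊕1⊕1⊕1⊕1⊕1⊕0⊕1⊕1 = 0
Syndrome (s16...s1) = 01000 → position 8.

01000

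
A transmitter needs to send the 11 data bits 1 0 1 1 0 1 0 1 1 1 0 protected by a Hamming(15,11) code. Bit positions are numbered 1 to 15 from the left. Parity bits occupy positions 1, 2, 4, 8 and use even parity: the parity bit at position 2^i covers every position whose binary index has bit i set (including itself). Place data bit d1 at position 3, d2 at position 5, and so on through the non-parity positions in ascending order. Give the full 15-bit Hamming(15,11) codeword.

Place data bits at non-power-of-two positions: b3=1, b5=0, b6=1, b7=1, b9=0, b10=1, b11=0, b12=1, b13=1, b14=1, b15=0.
p1 = XOR of data positions {3,5,7,9,11,13,15} = 1⊕0⊕1⊕0⊕0⊕1⊕0 = 1
p2 = XOR of data positions {3,6,7,10,11,14,15} = 1⊕1⊕1⊕1⊕0⊕1⊕0 = 1
p4 = XOR of data positions {5,6,7,12,13,14,15} = 0⊕1⊕1⊕1⊕1⊕1⊕0 = 1
p8 = XOR of data positions {9,10,11,12,13,14,15} = 0⊕1⊕0⊕1⊕1⊕1⊕0 = 0
Codeword b1..b15 = 111101100101110

111101100101110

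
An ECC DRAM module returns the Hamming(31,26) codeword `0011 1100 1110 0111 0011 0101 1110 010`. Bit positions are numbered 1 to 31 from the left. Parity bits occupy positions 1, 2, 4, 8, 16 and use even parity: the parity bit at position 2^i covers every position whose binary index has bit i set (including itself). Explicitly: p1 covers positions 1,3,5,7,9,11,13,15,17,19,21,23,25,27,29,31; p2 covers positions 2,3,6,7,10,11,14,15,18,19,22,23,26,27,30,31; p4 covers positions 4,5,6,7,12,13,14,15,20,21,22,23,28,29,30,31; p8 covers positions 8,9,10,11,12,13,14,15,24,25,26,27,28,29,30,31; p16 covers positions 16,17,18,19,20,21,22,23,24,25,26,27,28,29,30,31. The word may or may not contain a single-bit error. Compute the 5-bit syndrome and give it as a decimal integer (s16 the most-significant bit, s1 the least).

s1: b1⊕b3⊕b5⊕b7⊕b9⊕b11⊕b13⊕b15⊕b17⊕b19⊕b21⊕b23⊕b25⊕b27⊕b29⊕b31 = 0⊕1⊕1⊕0⊕1⊕1⊕0⊕1⊕0⊕1⊕0⊕0⊕1⊕1⊕0⊕0 = 0
s2: b2⊕b3⊕b6⊕b7⊕b10⊕b11⊕b14⊕b15⊕b18⊕b19⊕b22⊕b23⊕b26⊕b27⊕b30⊕b31 = 0⊕1⊕1⊕0⊕1⊕1⊕1⊕1⊕0⊕1⊕1⊕0⊕1⊕1⊕1⊕0 = 1
s4: b4⊕b5⊕b6⊕b7⊕b12⊕b13⊕b14⊕b15⊕b20⊕b21⊕b22⊕b23⊕b28⊕b29⊕b30⊕b31 = 1⊕1⊕1⊕0⊕0⊕0⊕1⊕1⊕1⊕0⊕1⊕0⊕0⊕0⊕1⊕0 = 0
s8: b8⊕b9⊕b10⊕b11⊕b12⊕b13⊕b14⊕b15⊕b24⊕b25⊕b26⊕b27⊕b28⊕b29⊕b30⊕b31 = 0⊕1⊕1⊕1⊕0⊕0⊕1⊕1⊕1⊕1⊕1⊕1⊕0⊕0⊕1⊕0 = 0
s16: b16⊕b17⊕b18⊕b19⊕b20⊕b21⊕b22⊕b23⊕b24⊕b25⊕b26⊕b27⊕b28⊕b29⊕b30⊕b31 = 1⊕0⊕0⊕1⊕1⊕0⊕1⊕0⊕1⊕1⊕1⊕1⊕0⊕0⊕1⊕0 = 1
Syndrome (s16...s1) = 10010 → position 18.

18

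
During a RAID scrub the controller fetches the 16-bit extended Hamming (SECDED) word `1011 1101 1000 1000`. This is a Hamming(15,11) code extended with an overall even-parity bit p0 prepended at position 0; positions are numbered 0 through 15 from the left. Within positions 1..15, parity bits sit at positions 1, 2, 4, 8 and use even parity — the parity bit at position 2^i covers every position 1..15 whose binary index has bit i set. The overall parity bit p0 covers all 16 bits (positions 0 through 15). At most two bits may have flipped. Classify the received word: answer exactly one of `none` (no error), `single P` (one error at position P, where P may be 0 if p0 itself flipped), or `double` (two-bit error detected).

s1: b1⊕b3⊕b5⊕b7⊕b9⊕b11⊕b13⊕b15 = 0⊕1⊕1⊕1⊕0⊕0⊕0⊕0 = 1
s2: b2⊕b3⊕b6⊕b7⊕b10⊕b11⊕b14⊕b15 = 1⊕1⊕0⊕1⊕0⊕0⊕0⊕0 = 1
s4: b4⊕b5⊕b6⊕b7⊕b12⊕b13⊕b14⊕b15 = 1⊕1⊕0⊕1⊕1⊕0⊕0⊕0 = 0
s8: b8⊕b9⊕b10⊕b11⊕b12⊕b13⊕b14⊕b15 = 1⊕0⊕0⊕0⊕1⊕0⊕0⊕0 = 0
Syndrome (s8...s1) = 0011 → position 3.
Overall parity (XOR of all 16 bits, including p0): 1⊕0⊕1⊕1⊕1⊕1⊕0⊕1⊕1⊕0⊕0⊕0⊕1⊕0⊕0⊕0 = 0
Overall=0, syndrome position=3 → double-bit error detected (uncorrectable).

double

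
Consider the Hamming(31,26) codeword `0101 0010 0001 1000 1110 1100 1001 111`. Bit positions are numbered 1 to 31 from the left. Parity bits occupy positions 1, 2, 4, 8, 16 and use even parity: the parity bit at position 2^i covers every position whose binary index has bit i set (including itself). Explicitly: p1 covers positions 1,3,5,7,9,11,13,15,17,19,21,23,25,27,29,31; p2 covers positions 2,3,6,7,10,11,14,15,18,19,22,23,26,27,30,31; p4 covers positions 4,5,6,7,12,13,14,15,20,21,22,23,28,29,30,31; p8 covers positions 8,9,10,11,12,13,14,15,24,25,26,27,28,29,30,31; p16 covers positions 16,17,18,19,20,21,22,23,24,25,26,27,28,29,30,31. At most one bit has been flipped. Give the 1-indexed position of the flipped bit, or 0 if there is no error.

10

s1: b1⊕b3⊕b5⊕b7⊕b9⊕b11⊕b13⊕b15⊕b17⊕b19⊕b21⊕b23⊕b25⊕b27⊕b29⊕b31 = 0⊕0⊕0⊕1⊕0⊕0⊕1⊕0⊕1⊕1⊕1⊕0⊕1⊕0⊕1⊕1 = 0
s2: b2⊕b3⊕b6⊕b7⊕b10⊕b11⊕b14⊕b15⊕b18⊕b19⊕b22⊕b23⊕b26⊕b27⊕b30⊕b31 = 1⊕0⊕0⊕1⊕0⊕0⊕0⊕0⊕1⊕1⊕1⊕0⊕0⊕0⊕1⊕1 = 1
s4: b4⊕b5⊕b6⊕b7⊕b12⊕b13⊕b14⊕b15⊕b20⊕b21⊕b22⊕b23⊕b28⊕b29⊕b30⊕b31 = 1⊕0⊕0⊕1⊕1⊕1⊕0⊕0⊕0⊕1⊕1⊕0⊕1⊕1⊕1⊕1 = 0
s8: b8⊕b9⊕b10⊕b11⊕b12⊕b13⊕b14⊕b15⊕b24⊕b25⊕b26⊕b27⊕b28⊕b29⊕b30⊕b31 = 0⊕0⊕0⊕0⊕1⊕1⊕0⊕0⊕0⊕1⊕0⊕0⊕1⊕1⊕1⊕1 = 1
s16: b16⊕b17⊕b18⊕b19⊕b20⊕b21⊕b22⊕b23⊕b24⊕b25⊕b26⊕b27⊕b28⊕b29⊕b30⊕b31 = 0⊕1⊕1⊕1⊕0⊕1⊕1⊕0⊕0⊕1⊕0⊕0⊕1⊕1⊕1⊕1 = 0
Syndrome (s16...s1) = 01010 → position 10.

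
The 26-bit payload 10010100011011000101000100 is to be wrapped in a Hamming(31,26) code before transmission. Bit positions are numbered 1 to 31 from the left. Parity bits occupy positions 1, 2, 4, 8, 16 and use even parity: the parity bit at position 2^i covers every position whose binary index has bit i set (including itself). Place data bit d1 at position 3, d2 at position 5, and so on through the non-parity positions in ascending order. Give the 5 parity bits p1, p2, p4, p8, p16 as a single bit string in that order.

10111

Place data bits at non-power-of-two positions: b3=1, b5=0, b6=0, b7=1, b9=0, b10=1, b11=0, b12=0, b13=0, b14=1, b15=1, b17=0, b18=1, b19=1, b20=0, b21=0, b22=0, b23=1, b24=0, b25=1, b26=0, b27=0, b28=0, b29=1, b30=0, b31=0.
p1 = XOR of data positions {3,5,7,9,11,13,15,17,19,21,23,25,27,29,31} = 1⊕0⊕1⊕0⊕0⊕0⊕1⊕0⊕1⊕0⊕1⊕1⊕0⊕1⊕0 = 1
p2 = XOR of data positions {3,6,7,10,11,14,15,18,19,22,23,26,27,30,31} = 1⊕0⊕1⊕1⊕0⊕1⊕1⊕1⊕1⊕0⊕1⊕0⊕0⊕0⊕0 = 0
p4 = XOR of data positions {5,6,7,12,13,14,15,20,21,22,23,28,29,30,31} = 0⊕0⊕1⊕0⊕0⊕1⊕1⊕0⊕0⊕0⊕1⊕0⊕1⊕0⊕0 = 1
p8 = XOR of data positions {9,10,11,12,13,14,15,24,25,26,27,28,29,30,31} = 0⊕1⊕0⊕0⊕0⊕1⊕1⊕0⊕1⊕0⊕0⊕0⊕1⊕0⊕0 = 1
p16 = XOR of data positions {17,18,19,20,21,22,23,24,25,26,27,28,29,30,31} = 0⊕1⊕1⊕0⊕0⊕0⊕1⊕0⊕1⊕0⊕0⊕0⊕1⊕0⊕0 = 1
Parity bits p1,p2,p4,p8,p16 = 10111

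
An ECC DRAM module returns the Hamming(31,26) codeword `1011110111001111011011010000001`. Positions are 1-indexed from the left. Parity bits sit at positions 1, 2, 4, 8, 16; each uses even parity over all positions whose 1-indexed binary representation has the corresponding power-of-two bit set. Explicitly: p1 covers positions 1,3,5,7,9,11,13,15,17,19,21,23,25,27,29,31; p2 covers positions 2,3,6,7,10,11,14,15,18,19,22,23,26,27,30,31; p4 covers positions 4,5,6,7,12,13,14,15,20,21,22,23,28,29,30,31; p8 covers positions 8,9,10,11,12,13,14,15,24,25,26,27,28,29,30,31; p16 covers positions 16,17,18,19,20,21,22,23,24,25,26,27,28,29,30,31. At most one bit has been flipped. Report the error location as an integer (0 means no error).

s1: b1⊕b3⊕b5⊕b7⊕b9⊕b11⊕b13⊕b15⊕b17⊕b19⊕b21⊕b23⊕b25⊕b27⊕b29⊕b31 = 1⊕1⊕1⊕0⊕1⊕0⊕1⊕1⊕0⊕1⊕1⊕0⊕0⊕0⊕0⊕1 = 1
s2: b2⊕b3⊕b6⊕b7⊕b10⊕b11⊕b14⊕b15⊕b18⊕b19⊕b22⊕b23⊕b26⊕b27⊕b30⊕b31 = 0⊕1⊕1⊕0⊕1⊕0⊕1⊕1⊕1⊕1⊕1⊕0⊕0⊕0⊕0⊕1 = 1
s4: b4⊕b5⊕b6⊕b7⊕b12⊕b13⊕b14⊕b15⊕b20⊕b21⊕b22⊕b23⊕b28⊕b29⊕b30⊕b31 = 1⊕1⊕1⊕0⊕0⊕1⊕1⊕1⊕0⊕1⊕1⊕0⊕0⊕0⊕0⊕1 = 1
s8: b8⊕b9⊕b10⊕b11⊕b12⊕b13⊕b14⊕b15⊕b24⊕b25⊕b26⊕b27⊕b28⊕b29⊕b30⊕b31 = 1⊕1⊕1⊕0⊕0⊕1⊕1⊕1⊕1⊕0⊕0⊕0⊕0⊕0⊕0⊕1 = 0
s16: b16⊕b17⊕b18⊕b19⊕b20⊕b21⊕b22⊕b23⊕b24⊕b25⊕b26⊕b27⊕b28⊕b29⊕b30⊕b31 = 1⊕0⊕1⊕1⊕0⊕1⊕1⊕0⊕1⊕0⊕0⊕0⊕0⊕0⊕0⊕1 = 1
Syndrome (s16...s1) = 10111 → position 23.

23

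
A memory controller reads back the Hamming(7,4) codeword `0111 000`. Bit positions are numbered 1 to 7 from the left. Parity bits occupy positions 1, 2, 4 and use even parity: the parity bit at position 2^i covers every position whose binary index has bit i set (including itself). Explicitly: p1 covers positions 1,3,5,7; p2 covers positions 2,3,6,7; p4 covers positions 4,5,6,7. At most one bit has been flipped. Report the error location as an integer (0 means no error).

s1: b1⊕b3⊕b5⊕b7 = 0⊕1⊕0⊕0 = 1
s2: b2⊕b3⊕b6⊕b7 = 1⊕1⊕0⊕0 = 0
s4: b4⊕b5⊕b6⊕b7 = 1⊕0⊕0⊕0 = 1
Syndrome (s4...s1) = 101 → position 5.

5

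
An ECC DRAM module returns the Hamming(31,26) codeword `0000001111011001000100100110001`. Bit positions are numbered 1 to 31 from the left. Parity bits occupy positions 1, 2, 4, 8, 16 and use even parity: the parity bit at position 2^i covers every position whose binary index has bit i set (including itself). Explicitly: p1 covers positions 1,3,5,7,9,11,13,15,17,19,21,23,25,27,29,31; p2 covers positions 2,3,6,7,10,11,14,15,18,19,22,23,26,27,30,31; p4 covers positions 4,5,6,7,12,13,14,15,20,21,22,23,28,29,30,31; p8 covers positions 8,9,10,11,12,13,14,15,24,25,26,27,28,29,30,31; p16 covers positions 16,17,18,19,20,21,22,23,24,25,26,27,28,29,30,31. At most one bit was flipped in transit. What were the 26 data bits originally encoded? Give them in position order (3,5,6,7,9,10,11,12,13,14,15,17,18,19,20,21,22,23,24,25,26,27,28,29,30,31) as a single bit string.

00011101100000100100110001

s1: b1⊕b3⊕b5⊕b7⊕b9⊕b11⊕b13⊕b15⊕b17⊕b19⊕b21⊕b23⊕b25⊕b27⊕b29⊕b31 = 0⊕0⊕0⊕1⊕1⊕0⊕1⊕0⊕0⊕0⊕0⊕1⊕0⊕1⊕0⊕1 = 0
s2: b2⊕b3⊕b6⊕b7⊕b10⊕b11⊕b14⊕b15⊕b18⊕b19⊕b22⊕b23⊕b26⊕b27⊕b30⊕b31 = 0⊕0⊕0⊕1⊕1⊕0⊕0⊕0⊕0⊕0⊕0⊕1⊕1⊕1⊕0⊕1 = 0
s4: b4⊕b5⊕b6⊕b7⊕b12⊕b13⊕b14⊕b15⊕b20⊕b21⊕b22⊕b23⊕b28⊕b29⊕b30⊕b31 = 0⊕0⊕0⊕1⊕1⊕1⊕0⊕0⊕1⊕0⊕0⊕1⊕0⊕0⊕0⊕1 = 0
s8: b8⊕b9⊕b10⊕b11⊕b12⊕b13⊕b14⊕b15⊕b24⊕b25⊕b26⊕b27⊕b28⊕b29⊕b30⊕b31 = 1⊕1⊕1⊕0⊕1⊕1⊕0⊕0⊕0⊕0⊕1⊕1⊕0⊕0⊕0⊕1 = 0
s16: b16⊕b17⊕b18⊕b19⊕b20⊕b21⊕b22⊕b23⊕b24⊕b25⊕b26⊕b27⊕b28⊕b29⊕b30⊕b31 = 1⊕0⊕0⊕0⊕1⊕0⊕0⊕1⊕0⊕0⊕1⊕1⊕0⊕0⊕0⊕1 = 0
Syndrome (s16...s1) = 00000 → position 0 (no error).
No correction needed.
Data bits at positions 3,5,6,7,9,10,11,12,13,14,15,17,18,19,20,21,22,23,24,25,26,27,28,29,30,31: 00011101100000100100110001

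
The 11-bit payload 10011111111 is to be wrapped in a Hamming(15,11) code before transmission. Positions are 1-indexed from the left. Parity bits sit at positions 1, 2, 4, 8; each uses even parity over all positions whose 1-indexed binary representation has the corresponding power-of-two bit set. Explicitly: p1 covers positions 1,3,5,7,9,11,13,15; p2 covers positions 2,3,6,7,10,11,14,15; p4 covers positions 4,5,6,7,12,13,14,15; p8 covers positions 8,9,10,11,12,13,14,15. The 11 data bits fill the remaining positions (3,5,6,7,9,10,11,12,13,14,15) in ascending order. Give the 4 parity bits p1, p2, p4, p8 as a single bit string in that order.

Place data bits at non-power-of-two positions: b3=1, b5=0, b6=0, b7=1, b9=1, b10=1, b11=1, b12=1, b13=1, b14=1, b15=1.
p1 = XOR of data positions {3,5,7,9,11,13,15} = 1⊕0⊕1⊕1⊕1⊕1⊕1 = 0
p2 = XOR of data positions {3,6,7,10,11,14,15} = 1⊕0⊕1⊕1⊕1⊕1⊕1 = 0
p4 = XOR of data positions {5,6,7,12,13,14,15} = 0⊕0⊕1⊕1⊕1⊕1⊕1 = 1
p8 = XOR of data positions {9,10,11,12,13,14,15} = 1⊕1⊕1⊕1⊕1⊕1⊕1 = 1
Parity bits p1,p2,p4,p8 = 0011

0011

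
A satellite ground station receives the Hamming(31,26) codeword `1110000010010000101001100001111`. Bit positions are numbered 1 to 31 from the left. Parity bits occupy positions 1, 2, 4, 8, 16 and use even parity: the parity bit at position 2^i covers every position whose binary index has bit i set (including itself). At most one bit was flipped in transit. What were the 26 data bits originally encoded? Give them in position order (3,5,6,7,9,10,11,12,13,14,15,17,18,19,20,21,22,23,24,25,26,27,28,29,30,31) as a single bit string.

10101001000101001100001111

s1: b1⊕b3⊕b5⊕b7⊕b9⊕b11⊕b13⊕b15⊕b17⊕b19⊕b21⊕b23⊕b25⊕b27⊕b29⊕b31 = 1⊕1⊕0⊕0⊕1⊕0⊕0⊕0⊕1⊕1⊕0⊕1⊕0⊕0⊕1⊕1 = 0
s2: b2⊕b3⊕b6⊕b7⊕b10⊕b11⊕b14⊕b15⊕b18⊕b19⊕b22⊕b23⊕b26⊕b27⊕b30⊕b31 = 1⊕1⊕0⊕0⊕0⊕0⊕0⊕0⊕0⊕1⊕1⊕1⊕0⊕0⊕1⊕1 = 1
s4: b4⊕b5⊕b6⊕b7⊕b12⊕b13⊕b14⊕b15⊕b20⊕b21⊕b22⊕b23⊕b28⊕b29⊕b30⊕b31 = 0⊕0⊕0⊕0⊕1⊕0⊕0⊕0⊕0⊕0⊕1⊕1⊕1⊕1⊕1⊕1 = 1
s8: b8⊕b9⊕b10⊕b11⊕b12⊕b13⊕b14⊕b15⊕b24⊕b25⊕b26⊕b27⊕b28⊕b29⊕b30⊕b31 = 0⊕1⊕0⊕0⊕1⊕0⊕0⊕0⊕0⊕0⊕0⊕0⊕1⊕1⊕1⊕1 = 0
s16: b16⊕b17⊕b18⊕b19⊕b20⊕b21⊕b22⊕b23⊕b24⊕b25⊕b26⊕b27⊕b28⊕b29⊕b30⊕b31 = 0⊕1⊕0⊕1⊕0⊕0⊕1⊕1⊕0⊕0⊕0⊕0⊕1⊕1⊕1⊕1 = 0
Syndrome (s16...s1) = 00110 → position 6.
Flip bit 6: corrected codeword = 1110010010010000101001100001111
Data bits at positions 3,5,6,7,9,10,11,12,13,14,15,17,18,19,20,21,22,23,24,25,26,27,28,29,30,31: 10101001000101001100001111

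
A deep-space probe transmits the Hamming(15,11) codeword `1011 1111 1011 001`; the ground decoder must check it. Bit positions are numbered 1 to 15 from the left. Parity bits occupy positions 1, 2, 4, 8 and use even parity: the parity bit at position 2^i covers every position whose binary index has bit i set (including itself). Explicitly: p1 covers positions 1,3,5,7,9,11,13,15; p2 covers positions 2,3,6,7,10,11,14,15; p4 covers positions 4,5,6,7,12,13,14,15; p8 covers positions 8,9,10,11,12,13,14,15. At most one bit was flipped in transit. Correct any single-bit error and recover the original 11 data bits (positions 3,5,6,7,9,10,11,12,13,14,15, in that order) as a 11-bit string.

11111001001

s1: b1⊕b3⊕b5⊕b7⊕b9⊕b11⊕b13⊕b15 = 1⊕1⊕1⊕1⊕1⊕1⊕0⊕1 = 1
s2: b2⊕b3⊕b6⊕b7⊕b10⊕b11⊕b14⊕b15 = 0⊕1⊕1⊕1⊕0⊕1⊕0⊕1 = 1
s4: b4⊕b5⊕b6⊕b7⊕b12⊕b13⊕b14⊕b15 = 1⊕1⊕1⊕1⊕1⊕0⊕0⊕1 = 0
s8: b8⊕b9⊕b10⊕b11⊕b12⊕b13⊕b14⊕b15 = 1⊕1⊕0⊕1⊕1⊕0⊕0⊕1 = 1
Syndrome (s8...s1) = 1011 → position 11.
Flip bit 11: corrected codeword = 101111111001001
Data bits at positions 3,5,6,7,9,10,11,12,13,14,15: 11111001001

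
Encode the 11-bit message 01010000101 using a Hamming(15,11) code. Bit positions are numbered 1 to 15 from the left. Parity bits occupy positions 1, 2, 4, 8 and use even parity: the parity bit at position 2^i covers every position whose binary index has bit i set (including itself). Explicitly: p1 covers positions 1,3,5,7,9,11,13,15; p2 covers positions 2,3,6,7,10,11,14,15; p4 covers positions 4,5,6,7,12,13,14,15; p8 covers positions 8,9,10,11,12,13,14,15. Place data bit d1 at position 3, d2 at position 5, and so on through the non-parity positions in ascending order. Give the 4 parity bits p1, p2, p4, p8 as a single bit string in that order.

Place data bits at non-power-of-two positions: b3=0, b5=1, b6=0, b7=1, b9=0, b10=0, b11=0, b12=0, b13=1, b14=0, b15=1.
p1 = XOR of data positions {3,5,7,9,11,13,15} = 0⊕1⊕1⊕0⊕0⊕1⊕1 = 0
p2 = XOR of data positions {3,6,7,10,11,14,15} = 0⊕0⊕1⊕0⊕0⊕0⊕1 = 0
p4 = XOR of data positions {5,6,7,12,13,14,15} = 1⊕0⊕1⊕0⊕1⊕0⊕1 = 0
p8 = XOR of data positions {9,10,11,12,13,14,15} = 0⊕0⊕0⊕0⊕1⊕0⊕1 = 0
Parity bits p1,p2,p4,p8 = 0000

0000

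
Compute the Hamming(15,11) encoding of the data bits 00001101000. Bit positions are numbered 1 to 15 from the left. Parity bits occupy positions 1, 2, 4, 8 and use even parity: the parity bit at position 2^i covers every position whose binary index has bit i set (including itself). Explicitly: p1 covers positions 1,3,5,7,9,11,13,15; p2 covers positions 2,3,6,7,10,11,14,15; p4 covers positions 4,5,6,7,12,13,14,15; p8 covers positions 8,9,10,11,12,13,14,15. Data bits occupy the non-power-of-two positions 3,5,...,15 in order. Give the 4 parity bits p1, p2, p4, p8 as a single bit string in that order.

Place data bits at non-power-of-two positions: b3=0, b5=0, b6=0, b7=0, b9=1, b10=1, b11=0, b12=1, b13=0, b14=0, b15=0.
p1 = XOR of data positions {3,5,7,9,11,13,15} = 0⊕0⊕0⊕1⊕0⊕0⊕0 = 1
p2 = XOR of data positions {3,6,7,10,11,14,15} = 0⊕0⊕0⊕1⊕0⊕0⊕0 = 1
p4 = XOR of data positions {5,6,7,12,13,14,15} = 0⊕0⊕0⊕1⊕0⊕0⊕0 = 1
p8 = XOR of data positions {9,10,11,12,13,14,15} = 1⊕1⊕0⊕1⊕0⊕0⊕0 = 1
Parity bits p1,p2,p4,p8 = 1111

1111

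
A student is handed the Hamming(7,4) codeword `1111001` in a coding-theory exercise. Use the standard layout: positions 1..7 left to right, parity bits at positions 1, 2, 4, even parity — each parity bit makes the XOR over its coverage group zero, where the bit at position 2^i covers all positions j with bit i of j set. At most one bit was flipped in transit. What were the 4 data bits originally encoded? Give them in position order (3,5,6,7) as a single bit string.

s1: b1⊕b3⊕b5⊕b7 = 1⊕1⊕0⊕1 = 1
s2: b2⊕b3⊕b6⊕b7 = 1⊕1⊕0⊕1 = 1
s4: b4⊕b5⊕b6⊕b7 = 1⊕0⊕0⊕1 = 0
Syndrome (s4...s1) = 011 → position 3.
Flip bit 3: corrected codeword = 1101001
Data bits at positions 3,5,6,7: 0001

0001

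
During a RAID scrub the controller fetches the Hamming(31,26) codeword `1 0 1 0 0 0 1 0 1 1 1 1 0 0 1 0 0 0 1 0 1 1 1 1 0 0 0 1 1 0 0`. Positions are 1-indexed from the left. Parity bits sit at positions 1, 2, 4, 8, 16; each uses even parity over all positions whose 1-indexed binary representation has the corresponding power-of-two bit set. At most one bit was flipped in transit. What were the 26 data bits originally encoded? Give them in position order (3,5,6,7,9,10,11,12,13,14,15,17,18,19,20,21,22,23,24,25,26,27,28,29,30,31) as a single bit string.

10011111001001011110001100

s1: b1⊕b3⊕b5⊕b7⊕b9⊕b11⊕b13⊕b15⊕b17⊕b19⊕b21⊕b23⊕b25⊕b27⊕b29⊕b31 = 1⊕1⊕0⊕1⊕1⊕1⊕0⊕1⊕0⊕1⊕1⊕1⊕0⊕0⊕1⊕0 = 0
s2: b2⊕b3⊕b6⊕b7⊕b10⊕b11⊕b14⊕b15⊕b18⊕b19⊕b22⊕b23⊕b26⊕b27⊕b30⊕b31 = 0⊕1⊕0⊕1⊕1⊕1⊕0⊕1⊕0⊕1⊕1⊕1⊕0⊕0⊕0⊕0 = 0
s4: b4⊕b5⊕b6⊕b7⊕b12⊕b13⊕b14⊕b15⊕b20⊕b21⊕b22⊕b23⊕b28⊕b29⊕b30⊕b31 = 0⊕0⊕0⊕1⊕1⊕0⊕0⊕1⊕0⊕1⊕1⊕1⊕1⊕1⊕0⊕0 = 0
s8: b8⊕b9⊕b10⊕b11⊕b12⊕b13⊕b14⊕b15⊕b24⊕b25⊕b26⊕b27⊕b28⊕b29⊕b30⊕b31 = 0⊕1⊕1⊕1⊕1⊕0⊕0⊕1⊕1⊕0⊕0⊕0⊕1⊕1⊕0⊕0 = 0
s16: b16⊕b17⊕b18⊕b19⊕b20⊕b21⊕b22⊕b23⊕b24⊕b25⊕b26⊕b27⊕b28⊕b29⊕b30⊕b31 = 0⊕0⊕0⊕1⊕0⊕1⊕1⊕1⊕1⊕0⊕0⊕0⊕1⊕1⊕0⊕0 = 1
Syndrome (s16...s1) = 10000 → position 16.
Flip bit 16: corrected codeword = 1010001011110011001011110001100
Data bits at positions 3,5,6,7,9,10,11,12,13,14,15,17,18,19,20,21,22,23,24,25,26,27,28,29,30,31: 10011111001001011110001100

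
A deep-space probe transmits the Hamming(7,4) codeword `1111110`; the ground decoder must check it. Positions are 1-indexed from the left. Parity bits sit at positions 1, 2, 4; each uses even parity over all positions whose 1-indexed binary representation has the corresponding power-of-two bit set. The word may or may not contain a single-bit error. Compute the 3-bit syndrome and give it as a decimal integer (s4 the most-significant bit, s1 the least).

7

s1: b1⊕b3⊕b5⊕b7 = 1⊕1⊕1⊕0 = 1
s2: b2⊕b3⊕b6⊕b7 = 1⊕1⊕1⊕0 = 1
s4: b4⊕b5⊕b6⊕b7 = 1⊕1⊕1⊕0 = 1
Syndrome (s4...s1) = 111 → position 7.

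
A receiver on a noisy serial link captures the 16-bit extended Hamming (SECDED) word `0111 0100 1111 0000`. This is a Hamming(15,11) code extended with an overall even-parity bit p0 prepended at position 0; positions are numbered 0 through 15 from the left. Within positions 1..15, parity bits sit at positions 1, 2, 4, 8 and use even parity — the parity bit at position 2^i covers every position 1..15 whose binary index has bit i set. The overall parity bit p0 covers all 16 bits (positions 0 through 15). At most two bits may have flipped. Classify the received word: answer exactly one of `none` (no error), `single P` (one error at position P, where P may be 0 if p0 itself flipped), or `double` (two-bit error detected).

s1: b1⊕b3⊕b5⊕b7⊕b9⊕b11⊕b13⊕b15 = 1⊕1⊕1⊕0⊕1⊕1⊕0⊕0 = 1
s2: b2⊕b3⊕b6⊕b7⊕b10⊕b11⊕b14⊕b15 = 1⊕1⊕0⊕0⊕1⊕1⊕0⊕0 = 0
s4: b4⊕b5⊕b6⊕b7⊕b12⊕b13⊕b14⊕b15 = 0⊕1⊕0⊕0⊕0⊕0⊕0⊕0 = 1
s8: b8⊕b9⊕b10⊕b11⊕b12⊕b13⊕b14⊕b15 = 1⊕1⊕1⊕1⊕0⊕0⊕0⊕0 = 0
Syndrome (s8...s1) = 0101 → position 5.
Overall parity (XOR of all 16 bits, including p0): 0⊕1⊕1⊕1⊕0⊕1⊕0⊕0⊕1⊕1⊕1⊕1⊕0⊕0⊕0⊕0 = 0
Overall=0, syndrome position=5 → double-bit error detected (uncorrectable).

double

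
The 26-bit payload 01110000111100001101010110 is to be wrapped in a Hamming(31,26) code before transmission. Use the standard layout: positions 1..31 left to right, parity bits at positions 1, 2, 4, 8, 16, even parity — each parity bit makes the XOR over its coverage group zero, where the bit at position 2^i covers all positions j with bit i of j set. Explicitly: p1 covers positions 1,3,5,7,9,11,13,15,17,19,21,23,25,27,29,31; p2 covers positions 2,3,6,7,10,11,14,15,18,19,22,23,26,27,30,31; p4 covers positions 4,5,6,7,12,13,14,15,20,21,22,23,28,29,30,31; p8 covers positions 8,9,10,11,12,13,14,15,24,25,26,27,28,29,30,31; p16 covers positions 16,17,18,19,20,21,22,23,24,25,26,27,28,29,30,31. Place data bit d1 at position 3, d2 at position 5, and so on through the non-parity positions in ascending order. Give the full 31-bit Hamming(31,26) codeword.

1000111100001111100001101010110

Place data bits at non-power-of-two positions: b3=0, b5=1, b6=1, b7=1, b9=0, b10=0, b11=0, b12=0, b13=1, b14=1, b15=1, b17=1, b18=0, b19=0, b20=0, b21=0, b22=1, b23=1, b24=0, b25=1, b26=0, b27=1, b28=0, b29=1, b30=1, b31=0.
p1 = XOR of data positions {3,5,7,9,11,13,15,17,19,21,23,25,27,29,31} = 0⊕1⊕1⊕0⊕0⊕1⊕1⊕1⊕0⊕0⊕1⊕1⊕1⊕1⊕0 = 1
p2 = XOR of data positions {3,6,7,10,11,14,15,18,19,22,23,26,27,30,31} = 0⊕1⊕1⊕0⊕0⊕1⊕1⊕0⊕0⊕1⊕1⊕0⊕1⊕1⊕0 = 0
p4 = XOR of data positions {5,6,7,12,13,14,15,20,21,22,23,28,29,30,31} = 1⊕1⊕1⊕0⊕1⊕1⊕1⊕0⊕0⊕1⊕1⊕0⊕1⊕1⊕0 = 0
p8 = XOR of data positions {9,10,11,12,13,14,15,24,25,26,27,28,29,30,31} = 0⊕0⊕0⊕0⊕1⊕1⊕1⊕0⊕1⊕0⊕1⊕0⊕1⊕1⊕0 = 1
p16 = XOR of data positions {17,18,19,20,21,22,23,24,25,26,27,28,29,30,31} = 1⊕0⊕0⊕0⊕0⊕1⊕1⊕0⊕1⊕0⊕1⊕0⊕1⊕1⊕0 = 1
Codeword b1..b31 = 1000111100001111100001101010110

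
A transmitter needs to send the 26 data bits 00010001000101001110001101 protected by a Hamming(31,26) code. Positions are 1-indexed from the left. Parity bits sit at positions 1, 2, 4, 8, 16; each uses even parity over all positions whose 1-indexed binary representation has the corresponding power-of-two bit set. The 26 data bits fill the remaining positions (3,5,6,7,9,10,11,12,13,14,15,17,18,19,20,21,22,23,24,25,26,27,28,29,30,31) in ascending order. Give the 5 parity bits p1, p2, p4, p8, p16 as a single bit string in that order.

01110

Place data bits at non-power-of-two positions: b3=0, b5=0, b6=0, b7=1, b9=0, b10=0, b11=0, b12=1, b13=0, b14=0, b15=0, b17=1, b18=0, b19=1, b20=0, b21=0, b22=1, b23=1, b24=1, b25=0, b26=0, b27=0, b28=1, b29=1, b30=0, b31=1.
p1 = XOR of data positions {3,5,7,9,11,13,15,17,19,21,23,25,27,29,31} = 0⊕0⊕1⊕0⊕0⊕0⊕0⊕1⊕1⊕0⊕1⊕0⊕0⊕1⊕1 = 0
p2 = XOR of data positions {3,6,7,10,11,14,15,18,19,22,23,26,27,30,31} = 0⊕0⊕1⊕0⊕0⊕0⊕0⊕0⊕1⊕1⊕1⊕0⊕0⊕0⊕1 = 1
p4 = XOR of data positions {5,6,7,12,13,14,15,20,21,22,23,28,29,30,31} = 0⊕0⊕1⊕1⊕0⊕0⊕0⊕0⊕0⊕1⊕1⊕1⊕1⊕0⊕1 = 1
p8 = XOR of data positions {9,10,11,12,13,14,15,24,25,26,27,28,29,30,31} = 0⊕0⊕0⊕1⊕0⊕0⊕0⊕1⊕0⊕0⊕0⊕1⊕1⊕0⊕1 = 1
p16 = XOR of data positions {17,18,19,20,21,22,23,24,25,26,27,28,29,30,31} = 1⊕0⊕1⊕0⊕0⊕1⊕1⊕1⊕0⊕0⊕0⊕1⊕1⊕0⊕1 = 0
Parity bits p1,p2,p4,p8,p16 = 01110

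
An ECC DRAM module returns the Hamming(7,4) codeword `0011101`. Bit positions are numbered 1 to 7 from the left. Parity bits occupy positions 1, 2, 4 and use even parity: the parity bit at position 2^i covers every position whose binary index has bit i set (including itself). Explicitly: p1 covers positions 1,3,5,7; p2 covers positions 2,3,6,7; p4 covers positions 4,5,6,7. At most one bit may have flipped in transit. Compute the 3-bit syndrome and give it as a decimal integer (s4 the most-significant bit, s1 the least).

5

s1: b1⊕b3⊕b5⊕b7 = 0⊕1⊕1⊕1 = 1
s2: b2⊕b3⊕b6⊕b7 = 0⊕1⊕0⊕1 = 0
s4: b4⊕b5⊕b6⊕b7 = 1⊕1⊕0⊕1 = 1
Syndrome (s4...s1) = 101 → position 5.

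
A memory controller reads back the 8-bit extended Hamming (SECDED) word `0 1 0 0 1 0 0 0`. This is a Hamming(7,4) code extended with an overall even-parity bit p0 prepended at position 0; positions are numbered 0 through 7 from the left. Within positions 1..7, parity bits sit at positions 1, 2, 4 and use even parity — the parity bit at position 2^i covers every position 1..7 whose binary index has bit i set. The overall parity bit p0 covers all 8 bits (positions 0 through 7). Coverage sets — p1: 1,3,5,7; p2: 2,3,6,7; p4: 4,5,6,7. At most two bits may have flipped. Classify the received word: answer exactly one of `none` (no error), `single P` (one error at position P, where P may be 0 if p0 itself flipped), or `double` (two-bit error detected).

s1: b1⊕b3⊕b5⊕b7 = 1⊕0⊕0⊕0 = 1
s2: b2⊕b3⊕b6⊕b7 = 0⊕0⊕0⊕0 = 0
s4: b4⊕b5⊕b6⊕b7 = 1⊕0⊕0⊕0 = 1
Syndrome (s4...s1) = 101 → position 5.
Overall parity (XOR of all 8 bits, including p0): 0⊕1⊕0⊕0⊕1⊕0⊕0⊕0 = 0
Overall=0, syndrome position=5 → double-bit error detected (uncorrectable).

double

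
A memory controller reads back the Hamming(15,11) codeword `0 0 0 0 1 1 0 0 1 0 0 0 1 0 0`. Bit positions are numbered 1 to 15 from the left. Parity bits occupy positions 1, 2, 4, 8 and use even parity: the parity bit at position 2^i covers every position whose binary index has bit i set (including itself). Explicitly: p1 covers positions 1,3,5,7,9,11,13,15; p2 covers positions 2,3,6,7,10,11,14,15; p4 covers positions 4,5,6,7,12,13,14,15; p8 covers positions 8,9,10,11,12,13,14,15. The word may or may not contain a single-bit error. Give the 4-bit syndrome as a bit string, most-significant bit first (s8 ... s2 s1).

0111

s1: b1⊕b3⊕b5⊕b7⊕b9⊕b11⊕b13⊕b15 = 0⊕0⊕1⊕0⊕1⊕0⊕1⊕0 = 1
s2: b2⊕b3⊕b6⊕b7⊕b10⊕b11⊕b14⊕b15 = 0⊕0⊕1⊕0⊕0⊕0⊕0⊕0 = 1
s4: b4⊕b5⊕b6⊕b7⊕b12⊕b13⊕b14⊕b15 = 0⊕1⊕1⊕0⊕0⊕1⊕0⊕0 = 1
s8: b8⊕b9⊕b10⊕b11⊕b12⊕b13⊕b14⊕b15 = 0⊕1⊕0⊕0⊕0⊕1⊕0⊕0 = 0
Syndrome (s8...s1) = 0111 → position 7.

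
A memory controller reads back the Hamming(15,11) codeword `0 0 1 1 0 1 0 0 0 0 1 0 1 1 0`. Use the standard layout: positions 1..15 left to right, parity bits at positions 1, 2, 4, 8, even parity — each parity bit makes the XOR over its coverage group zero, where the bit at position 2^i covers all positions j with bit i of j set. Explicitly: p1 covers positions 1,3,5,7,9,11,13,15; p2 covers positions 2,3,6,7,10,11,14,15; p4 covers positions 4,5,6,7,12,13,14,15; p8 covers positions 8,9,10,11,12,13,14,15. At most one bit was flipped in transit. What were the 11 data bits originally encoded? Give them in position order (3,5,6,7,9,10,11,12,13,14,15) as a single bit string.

10101010110

s1: b1⊕b3⊕b5⊕b7⊕b9⊕b11⊕b13⊕b15 = 0⊕1⊕0⊕0⊕0⊕1⊕1⊕0 = 1
s2: b2⊕b3⊕b6⊕b7⊕b10⊕b11⊕b14⊕b15 = 0⊕1⊕1⊕0⊕0⊕1⊕1⊕0 = 0
s4: b4⊕b5⊕b6⊕b7⊕b12⊕b13⊕b14⊕b15 = 1⊕0⊕1⊕0⊕0⊕1⊕1⊕0 = 0
s8: b8⊕b9⊕b10⊕b11⊕b12⊕b13⊕b14⊕b15 = 0⊕0⊕0⊕1⊕0⊕1⊕1⊕0 = 1
Syndrome (s8...s1) = 1001 → position 9.
Flip bit 9: corrected codeword = 001101001010110
Data bits at positions 3,5,6,7,9,10,11,12,13,14,15: 10101010110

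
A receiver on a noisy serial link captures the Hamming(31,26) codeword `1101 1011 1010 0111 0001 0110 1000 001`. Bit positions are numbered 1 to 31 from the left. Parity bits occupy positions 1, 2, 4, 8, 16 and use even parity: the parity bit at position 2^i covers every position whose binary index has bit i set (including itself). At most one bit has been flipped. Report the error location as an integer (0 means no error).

13

s1: b1⊕b3⊕b5⊕b7⊕b9⊕b11⊕b13⊕b15⊕b17⊕b19⊕b21⊕b23⊕b25⊕b27⊕b29⊕b31 = 1⊕0⊕1⊕1⊕1⊕1⊕0⊕1⊕0⊕0⊕0⊕1⊕1⊕0⊕0⊕1 = 1
s2: b2⊕b3⊕b6⊕b7⊕b10⊕b11⊕b14⊕b15⊕b18⊕b19⊕b22⊕b23⊕b26⊕b27⊕b30⊕b31 = 1⊕0⊕0⊕1⊕0⊕1⊕1⊕1⊕0⊕0⊕1⊕1⊕0⊕0⊕0⊕1 = 0
s4: b4⊕b5⊕b6⊕b7⊕b12⊕b13⊕b14⊕b15⊕b20⊕b21⊕b22⊕b23⊕b28⊕b29⊕b30⊕b31 = 1⊕1⊕0⊕1⊕0⊕0⊕1⊕1⊕1⊕0⊕1⊕1⊕0⊕0⊕0⊕1 = 1
s8: b8⊕b9⊕b10⊕b11⊕b12⊕b13⊕b14⊕b15⊕b24⊕b25⊕b26⊕b27⊕b28⊕b29⊕b30⊕b31 = 1⊕1⊕0⊕1⊕0⊕0⊕1⊕1⊕0⊕1⊕0⊕0⊕0⊕0⊕0⊕1 = 1
s16: b16⊕b17⊕b18⊕b19⊕b20⊕b21⊕b22⊕b23⊕b24⊕b25⊕b26⊕b27⊕b28⊕b29⊕b30⊕b31 = 1⊕0⊕0⊕0⊕1⊕0⊕1⊕1⊕0⊕1⊕0⊕0⊕0⊕0⊕0⊕1 = 0
Syndrome (s16...s1) = 01101 → position 13.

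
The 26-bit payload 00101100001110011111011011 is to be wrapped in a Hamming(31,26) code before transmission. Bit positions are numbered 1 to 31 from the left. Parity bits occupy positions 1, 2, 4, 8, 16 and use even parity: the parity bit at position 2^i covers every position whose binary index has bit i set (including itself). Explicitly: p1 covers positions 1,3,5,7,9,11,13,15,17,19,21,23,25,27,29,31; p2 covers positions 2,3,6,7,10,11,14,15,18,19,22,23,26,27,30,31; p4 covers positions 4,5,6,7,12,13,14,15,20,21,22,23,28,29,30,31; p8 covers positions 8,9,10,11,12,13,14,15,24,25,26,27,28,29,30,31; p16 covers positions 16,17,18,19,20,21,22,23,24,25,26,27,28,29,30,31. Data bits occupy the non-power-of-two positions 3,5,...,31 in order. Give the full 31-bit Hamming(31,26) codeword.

0100010111000011110011111011011

Place data bits at non-power-of-two positions: b3=0, b5=0, b6=1, b7=0, b9=1, b10=1, b11=0, b12=0, b13=0, b14=0, b15=1, b17=1, b18=1, b19=0, b20=0, b21=1, b22=1, b23=1, b24=1, b25=1, b26=0, b27=1, b28=1, b29=0, b30=1, b31=1.
p1 = XOR of data positions {3,5,7,9,11,13,15,17,19,21,23,25,27,29,31} = 0⊕0⊕0⊕1⊕0⊕0⊕1⊕1⊕0⊕1⊕1⊕1⊕1⊕0⊕1 = 0
p2 = XOR of data positions {3,6,7,10,11,14,15,18,19,22,23,26,27,30,31} = 0⊕1⊕0⊕1⊕0⊕0⊕1⊕1⊕0⊕1⊕1⊕0⊕1⊕1⊕1 = 1
p4 = XOR of data positions {5,6,7,12,13,14,15,20,21,22,23,28,29,30,31} = 0⊕1⊕0⊕0⊕0⊕0⊕1⊕0⊕1⊕1⊕1⊕1⊕0⊕1⊕1 = 0
p8 = XOR of data positions {9,10,11,12,13,14,15,24,25,26,27,28,29,30,31} = 1⊕1⊕0⊕0⊕0⊕0⊕1⊕1⊕1⊕0⊕1⊕1⊕0⊕1⊕1 = 1
p16 = XOR of data positions {17,18,19,20,21,22,23,24,25,26,27,28,29,30,31} = 1⊕1⊕0⊕0⊕1⊕1⊕1⊕1⊕1⊕0⊕1⊕1⊕0⊕1⊕1 = 1
Codeword b1..b31 = 0100010111000011110011111011011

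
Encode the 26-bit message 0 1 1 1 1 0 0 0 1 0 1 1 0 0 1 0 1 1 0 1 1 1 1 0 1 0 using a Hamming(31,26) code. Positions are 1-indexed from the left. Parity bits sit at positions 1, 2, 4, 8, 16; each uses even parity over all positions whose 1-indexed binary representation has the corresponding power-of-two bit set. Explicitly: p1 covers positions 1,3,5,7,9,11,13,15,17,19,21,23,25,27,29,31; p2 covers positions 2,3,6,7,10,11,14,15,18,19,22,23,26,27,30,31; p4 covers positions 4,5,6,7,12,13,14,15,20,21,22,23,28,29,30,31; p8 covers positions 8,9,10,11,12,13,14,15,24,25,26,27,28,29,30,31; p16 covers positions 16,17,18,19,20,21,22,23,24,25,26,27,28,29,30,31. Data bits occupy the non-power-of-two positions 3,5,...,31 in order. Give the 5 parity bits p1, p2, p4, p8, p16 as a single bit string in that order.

Place data bits at non-power-of-two positions: b3=0, b5=1, b6=1, b7=1, b9=1, b10=0, b11=0, b12=0, b13=1, b14=0, b15=1, b17=1, b18=0, b19=0, b20=1, b21=0, b22=1, b23=1, b24=0, b25=1, b26=1, b27=1, b28=1, b29=0, b30=1, b31=0.
p1 = XOR of data positions {3,5,7,9,11,13,15,17,19,21,23,25,27,29,31} = 0⊕1⊕1⊕1⊕0⊕1⊕1⊕1⊕0⊕0⊕1⊕1⊕1⊕0⊕0 = 1
p2 = XOR of data positions {3,6,7,10,11,14,15,18,19,22,23,26,27,30,31} = 0⊕1⊕1⊕0⊕0⊕0⊕1⊕0⊕0⊕1⊕1⊕1⊕1⊕1⊕0 = 0
p4 = XOR of data positions {5,6,7,12,13,14,15,20,21,22,23,28,29,30,31} = 1⊕1⊕1⊕0⊕1⊕0⊕1⊕1⊕0⊕1⊕1⊕1⊕0⊕1⊕0 = 0
p8 = XOR of data positions {9,10,11,12,13,14,15,24,25,26,27,28,29,30,31} = 1⊕0⊕0⊕0⊕1⊕0⊕1⊕0⊕1⊕1⊕1⊕1⊕0⊕1⊕0 = 0
p16 = XOR of data positions {17,18,19,20,21,22,23,24,25,26,27,28,29,30,31} = 1⊕0⊕0⊕1⊕0⊕1⊕1⊕0⊕1⊕1⊕1⊕1⊕0⊕1⊕0 = 1
Parity bits p1,p2,p4,p8,p16 = 10001

10001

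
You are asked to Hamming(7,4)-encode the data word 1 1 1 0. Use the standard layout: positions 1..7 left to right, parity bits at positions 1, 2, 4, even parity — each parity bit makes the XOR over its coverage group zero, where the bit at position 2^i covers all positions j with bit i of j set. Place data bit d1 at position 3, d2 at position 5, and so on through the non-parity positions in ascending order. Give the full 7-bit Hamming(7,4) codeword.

Place data bits at non-power-of-two positions: b3=1, b5=1, b6=1, b7=0.
p1 = XOR of data positions {3,5,7} = 1⊕1⊕0 = 0
p2 = XOR of data positions {3,6,7} = 1⊕1⊕0 = 0
p4 = XOR of data positions {5,6,7} = 1⊕1⊕0 = 0
Codeword b1..b7 = 0010110

0010110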